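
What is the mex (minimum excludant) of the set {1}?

0 is not in the set, so the mex is 0.

0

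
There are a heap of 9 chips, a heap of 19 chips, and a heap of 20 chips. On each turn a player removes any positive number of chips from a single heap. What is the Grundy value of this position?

14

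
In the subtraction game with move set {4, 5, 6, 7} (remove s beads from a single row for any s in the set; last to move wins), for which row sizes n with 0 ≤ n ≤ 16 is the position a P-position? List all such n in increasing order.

0, 1, 2, 3, 11, 12, 13, 14

Grundy values for subtraction set {4, 5, 6, 7}:
k:     0  1  2  3  4  5  6  7  8  9 10 11 12 13 14 15 16
g(k):  0  0  0  0  1  1  1  1  2  2  2  0  0  0  0  1  1
The P-positions (g = 0) in 0..16 are 0, 1, 2, 3, 11, 12, 13, 14.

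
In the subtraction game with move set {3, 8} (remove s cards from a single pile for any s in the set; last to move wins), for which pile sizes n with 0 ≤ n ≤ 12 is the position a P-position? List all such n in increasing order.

0, 1, 2, 6, 7, 11, 12

Compute g(0), g(1), … for moves {3, 8}:
g(0) = mex{} = 0
g(1) = mex{} = 0
g(2) = mex{} = 0
g(3) = mex{0} = 1
g(4) = mex{0} = 1
g(5) = mex{0} = 1
g(6) = mex{1} = 0
g(7) = mex{1} = 0
g(8) = mex{0,1} = 2
g(9) = mex{0} = 1
g(10) = mex{0} = 1
g(11) = mex{1,2} = 0
g(12) = mex{1} = 0
The P-positions (g = 0) in 0..12 are 0, 1, 2, 6, 7, 11, 12.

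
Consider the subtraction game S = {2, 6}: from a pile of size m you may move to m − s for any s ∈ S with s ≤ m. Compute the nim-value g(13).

0

Build the Grundy sequence with g(k) = mex{g(k−s) : s ∈ {2, 6}, s ≤ k}:
k:     0  1  2  3  4  5  6  7  8  9 10 11 12 13
g(k):  0  0  1  1  0  0  1  1  0  0  1  1  0  0
So g(13) = 0.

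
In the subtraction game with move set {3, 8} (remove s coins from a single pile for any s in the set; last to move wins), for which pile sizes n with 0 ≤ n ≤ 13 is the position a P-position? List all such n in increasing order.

0, 1, 2, 6, 7, 11, 12, 13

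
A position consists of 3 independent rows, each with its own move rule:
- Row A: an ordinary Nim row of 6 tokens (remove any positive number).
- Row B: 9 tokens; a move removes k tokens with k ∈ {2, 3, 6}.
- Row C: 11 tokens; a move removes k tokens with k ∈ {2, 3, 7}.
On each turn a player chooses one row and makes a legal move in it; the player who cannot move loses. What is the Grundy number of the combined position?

6

Row A is a plain Nim row of size 6, so its Grundy value is 6.
Grundy values for row B (subtraction set {2, 3, 6}):
k:     0  1  2  3  4  5  6  7  8  9
g(k):  0  0  1  1  2  0  3  1  2  0
So g(9) = 0.
Grundy values for row C (subtraction set {2, 3, 7}):
k:     0  1  2  3  4  5  6  7  8  9 10 11
g(k):  0  0  1  1  2  0  0  1  1  2  0  0
So g(11) = 0.
The value of a disjunctive sum is the nim-sum of the parts.
Combined value = 6 ⊕ 0 ⊕ 0 = 6.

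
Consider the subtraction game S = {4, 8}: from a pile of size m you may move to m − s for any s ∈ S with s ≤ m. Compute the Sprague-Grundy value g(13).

Build the Grundy sequence with g(k) = mex{g(k−s) : s ∈ {4, 8}, s ≤ k}:
k:     0  1  2  3  4  5  6  7  8  9 10 11 12 13
g(k):  0  0  0  0  1  1  1  1  2  2  2  2  0  0
So g(13) = 0.

0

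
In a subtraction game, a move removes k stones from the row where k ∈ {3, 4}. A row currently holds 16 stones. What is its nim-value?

Build the Grundy sequence with g(k) = mex{g(k−s) : s ∈ {3, 4}, s ≤ k}:
k:     0  1  2  3  4  5  6  7  8  9 10 11 12 13 14 15 16
g(k):  0  0  0  1  1  1  2  0  0  0  1  1  1  2  0  0  0
So g(16) = 0.

0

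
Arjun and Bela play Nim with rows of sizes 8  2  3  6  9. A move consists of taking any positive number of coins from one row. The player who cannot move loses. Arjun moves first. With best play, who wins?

Compute the nim-sum pairwise:
8 XOR 2 = 10
10 XOR 3 = 9
9 XOR 6 = 15
15 XOR 9 = 6
The nim-sum is 6 ≠ 0, so this is an N-position: the player to move can win; Arjun has a winning move.

Arjun wins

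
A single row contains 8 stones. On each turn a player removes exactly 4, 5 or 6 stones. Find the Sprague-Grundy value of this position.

2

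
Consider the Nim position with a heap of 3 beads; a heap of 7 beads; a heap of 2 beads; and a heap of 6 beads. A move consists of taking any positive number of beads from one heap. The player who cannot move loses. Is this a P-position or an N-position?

Compute the nim-sum pairwise:
3 ⊕ 7 = 4
4 ⊕ 2 = 6
6 ⊕ 6 = 0
The nim-sum is 0, so this is a P-position: the player to move is in a losing position under optimal play.

P-position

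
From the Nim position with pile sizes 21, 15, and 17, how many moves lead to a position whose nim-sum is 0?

1

Compute the nim-sum pairwise:
21 ^ 15 = 26
26 ^ 17 = 11
The overall nim-sum is X = 11. A pile of size p has a winning move iff p XOR X < p (reduce it to p XOR X).
  21: 21 XOR 11 = 30 ≥ 21 — no move.
  15: 15 XOR 11 = 4 < 15 — winning move (to 4).
  17: 17 XOR 11 = 26 ≥ 17 — no move.
That gives 1 winning move.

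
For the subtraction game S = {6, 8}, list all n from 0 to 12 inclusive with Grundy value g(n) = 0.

0, 1, 2, 3, 4, 5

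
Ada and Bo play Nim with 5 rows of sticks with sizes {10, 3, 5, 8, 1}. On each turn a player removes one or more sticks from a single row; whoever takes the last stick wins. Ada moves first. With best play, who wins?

Ada wins

Compute the nim-sum pairwise:
10 ^ 3 = 9
9 ^ 5 = 12
12 ^ 8 = 4
4 ^ 1 = 5
The nim-sum is 5 ≠ 0, so this is an N-position: the player to move can win; Ada has a winning move.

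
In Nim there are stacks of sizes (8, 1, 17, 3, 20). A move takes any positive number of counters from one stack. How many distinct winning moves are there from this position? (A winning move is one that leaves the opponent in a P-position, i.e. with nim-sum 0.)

1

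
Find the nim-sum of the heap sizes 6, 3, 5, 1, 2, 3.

Compute the nim-sum pairwise:
6 XOR 3 = 5
5 XOR 5 = 0
0 XOR 1 = 1
1 XOR 2 = 3
3 XOR 3 = 0

0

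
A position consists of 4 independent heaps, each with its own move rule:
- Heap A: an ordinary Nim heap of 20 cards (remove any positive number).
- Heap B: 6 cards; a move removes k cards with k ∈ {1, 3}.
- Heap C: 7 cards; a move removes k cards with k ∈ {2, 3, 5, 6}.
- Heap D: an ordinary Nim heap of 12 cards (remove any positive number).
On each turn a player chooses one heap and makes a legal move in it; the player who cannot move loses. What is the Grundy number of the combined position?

Heap A is a plain Nim heap of size 20, so its Grundy value is 20.
Build the Grundy sequence for heap B with g(k) = mex{g(k−s) : s ∈ {1, 3}, s ≤ k}:
g(0) = mex{} = 0
g(1) = mex{0} = 1
g(2) = mex{1} = 0
g(3) = mex{0} = 1
g(4) = mex{1} = 0
g(5) = mex{0} = 1
g(6) = mex{1} = 0
So g(6) = 0.
Grundy values for heap C (subtraction set {2, 3, 5, 6}):
k:     0  1  2  3  4  5  6  7
g(k):  0  0  1  1  2  2  3  3
So g(7) = 3.
Heap D is a plain Nim heap of size 12, so its Grundy value is 12.
The value of a disjunctive sum is the nim-sum of the parts.
Combined value = 20 XOR 0 XOR 3 XOR 12 = 27.

27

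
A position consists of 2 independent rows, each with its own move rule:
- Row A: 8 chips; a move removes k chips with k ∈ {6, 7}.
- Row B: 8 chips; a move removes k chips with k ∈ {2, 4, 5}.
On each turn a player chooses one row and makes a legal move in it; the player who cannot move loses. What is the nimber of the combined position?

Build the Grundy sequence for row A with g(k) = mex{g(k−s) : s ∈ {6, 7}, s ≤ k}:
k:     0  1  2  3  4  5  6  7  8
g(k):  0  0  0  0  0  0  1  1  1
So g(8) = 1.
Grundy values for row B (subtraction set {2, 4, 5}):
g(0) = mex{} = 0
g(1) = mex{} = 0
g(2) = mex{0} = 1
g(3) = mex{0} = 1
g(4) = mex{0,1} = 2
g(5) = mex{0,1} = 2
g(6) = mex{0,1,2} = 3
g(7) = mex{1,2} = 0
g(8) = mex{1,2,3} = 0
So g(8) = 0.
By the Sprague-Grundy theorem, the Grundy value of a sum of independent games is the XOR of the component values.
Combined value = 1 ⊕ 0 = 1.

1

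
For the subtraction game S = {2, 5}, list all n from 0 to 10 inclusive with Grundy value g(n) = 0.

0, 1, 4, 7, 8

Compute g(0), g(1), … for moves {2, 5}:
g(0) = mex{} = 0
g(1) = mex{} = 0
g(2) = mex{0} = 1
g(3) = mex{0} = 1
g(4) = mex{1} = 0
g(5) = mex{0,1} = 2
g(6) = mex{0} = 1
g(7) = mex{1,2} = 0
g(8) = mex{1} = 0
g(9) = mex{0} = 1
g(10) = mex{0,2} = 1
The P-positions (g = 0) in 0..10 are 0, 1, 4, 7, 8.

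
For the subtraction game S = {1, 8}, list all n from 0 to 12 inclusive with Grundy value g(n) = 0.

0, 2, 4, 6, 9, 11

Build the Grundy sequence with g(k) = mex{g(k−s) : s ∈ {1, 8}, s ≤ k}:
k:     0  1  2  3  4  5  6  7  8  9 10 11 12
g(k):  0  1  0  1  0  1  0  1  2  0  1  0  1
The P-positions (g = 0) in 0..12 are 0, 2, 4, 6, 9, 11.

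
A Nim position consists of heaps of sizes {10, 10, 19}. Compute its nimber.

Bitwise XOR of the heap sizes:
  01010  (10)
  01010  (10)
  10011  (19)
  -----
  10011  (19)

19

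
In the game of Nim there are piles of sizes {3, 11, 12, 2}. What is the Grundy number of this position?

6

Bitwise XOR of the heap sizes:
  0011  (3)
  1011  (11)
  1100  (12)
  0010  (2)
  ----
  0110  (6)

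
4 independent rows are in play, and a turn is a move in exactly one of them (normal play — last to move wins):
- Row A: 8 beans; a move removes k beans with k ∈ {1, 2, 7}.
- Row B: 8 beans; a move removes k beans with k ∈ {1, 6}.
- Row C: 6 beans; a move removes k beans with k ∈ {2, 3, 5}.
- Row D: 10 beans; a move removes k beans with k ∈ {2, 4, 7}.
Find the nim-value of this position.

For row A, compute g(0), g(1), … with moves {1, 2, 7}:
g(0) = mex{} = 0
g(1) = mex{0} = 1
g(2) = mex{0,1} = 2
g(3) = mex{1,2} = 0
g(4) = mex{0,2} = 1
g(5) = mex{0,1} = 2
g(6) = mex{1,2} = 0
g(7) = mex{0,2} = 1
g(8) = mex{0,1} = 2
So g(8) = 2.
For row B, compute g(0), g(1), … with moves {1, 6}:
g(0) = mex{} = 0
g(1) = mex{0} = 1
g(2) = mex{1} = 0
g(3) = mex{0} = 1
g(4) = mex{1} = 0
g(5) = mex{0} = 1
g(6) = mex{0,1} = 2
g(7) = mex{1,2} = 0
g(8) = mex{0} = 1
So g(8) = 1.
Build the Grundy sequence for row C with g(k) = mex{g(k−s) : s ∈ {2, 3, 5}, s ≤ k}:
g(0) = mex{} = 0
g(1) = mex{} = 0
g(2) = mex{0} = 1
g(3) = mex{0} = 1
g(4) = mex{0,1} = 2
g(5) = mex{0,1} = 2
g(6) = mex{0,1,2} = 3
So g(6) = 3.
Grundy values for row D (subtraction set {2, 4, 7}):
k:     0  1  2  3  4  5  6  7  8  9 10
g(k):  0  0  1  1  2  2  0  3  1  0  2
So g(10) = 2.
By the Sprague-Grundy theorem, the Grundy value of a sum of independent games is the XOR of the component values.
Combined value = 2 ⊕ 1 ⊕ 3 ⊕ 2 = 2.

2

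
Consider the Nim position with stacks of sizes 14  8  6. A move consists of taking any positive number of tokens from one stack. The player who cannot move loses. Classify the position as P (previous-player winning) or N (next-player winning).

Compute the nim-sum pairwise:
14 ⊕ 8 = 6
6 ⊕ 6 = 0
The nim-sum is 0, so this is a P-position: the player to move is in a losing position under optimal play.

P-position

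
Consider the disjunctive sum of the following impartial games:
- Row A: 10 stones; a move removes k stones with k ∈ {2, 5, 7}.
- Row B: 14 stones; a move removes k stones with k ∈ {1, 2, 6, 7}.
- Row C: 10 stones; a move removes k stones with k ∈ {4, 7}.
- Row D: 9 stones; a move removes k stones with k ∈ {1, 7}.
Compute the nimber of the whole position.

0

Build the Grundy sequence for row A with g(k) = mex{g(k−s) : s ∈ {2, 5, 7}, s ≤ k}:
k:     0  1  2  3  4  5  6  7  8  9 10
g(k):  0  0  1  1  0  2  1  3  2  2  0
So g(10) = 0.
Build the Grundy sequence for row B with g(k) = mex{g(k−s) : s ∈ {1, 2, 6, 7}, s ≤ k}:
g(0) = mex{} = 0
g(1) = mex{0} = 1
g(2) = mex{0,1} = 2
g(3) = mex{1,2} = 0
g(4) = mex{0,2} = 1
g(5) = mex{0,1} = 2
g(6) = mex{0,1,2} = 3
g(7) = mex{0,1,2,3} = 4
g(8) = mex{1,2,3,4} = 0
g(9) = mex{0,2,4} = 1
g(10) = mex{0,1} = 2
g(11) = mex{1,2} = 0
g(12) = mex{0,2,3} = 1
g(13) = mex{0,1,3,4} = 2
g(14) = mex{0,1,2,4} = 3
So g(14) = 3.
Build the Grundy sequence for row C with g(k) = mex{g(k−s) : s ∈ {4, 7}, s ≤ k}:
g(0) = mex{} = 0
g(1) = mex{} = 0
g(2) = mex{} = 0
g(3) = mex{} = 0
g(4) = mex{0} = 1
g(5) = mex{0} = 1
g(6) = mex{0} = 1
g(7) = mex{0} = 1
g(8) = mex{0,1} = 2
g(9) = mex{0,1} = 2
g(10) = mex{0,1} = 2
So g(10) = 2.
Grundy values for row D (subtraction set {1, 7}):
g(0) = mex{} = 0
g(1) = mex{0} = 1
g(2) = mex{1} = 0
g(3) = mex{0} = 1
g(4) = mex{1} = 0
g(5) = mex{0} = 1
g(6) = mex{1} = 0
g(7) = mex{0} = 1
g(8) = mex{1} = 0
g(9) = mex{0} = 1
So g(9) = 1.
The value of a disjunctive sum is the nim-sum of the parts.
Combined value = 0 XOR 3 XOR 2 XOR 1 = 0.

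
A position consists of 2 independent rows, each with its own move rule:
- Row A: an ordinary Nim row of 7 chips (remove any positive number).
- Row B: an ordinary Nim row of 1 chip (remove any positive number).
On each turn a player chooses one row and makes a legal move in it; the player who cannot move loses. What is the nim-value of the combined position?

6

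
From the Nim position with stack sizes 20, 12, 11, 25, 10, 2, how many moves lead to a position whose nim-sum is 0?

Compute the nim-sum pairwise:
20 XOR 12 = 24
24 XOR 11 = 19
19 XOR 25 = 10
10 XOR 10 = 0
0 XOR 2 = 2
The overall nim-sum is X = 2. A stack of size p has a winning move iff p XOR X < p (reduce it to p XOR X).
  20: 20 XOR 2 = 22 ≥ 20 — no move.
  12: 12 XOR 2 = 14 ≥ 12 — no move.
  11: 11 XOR 2 = 9 < 11 — winning move (to 9).
  25: 25 XOR 2 = 27 ≥ 25 — no move.
  10: 10 XOR 2 = 8 < 10 — winning move (to 8).
  2: 2 XOR 2 = 0 < 2 — winning move (to 0).
That gives 3 winning moves.

3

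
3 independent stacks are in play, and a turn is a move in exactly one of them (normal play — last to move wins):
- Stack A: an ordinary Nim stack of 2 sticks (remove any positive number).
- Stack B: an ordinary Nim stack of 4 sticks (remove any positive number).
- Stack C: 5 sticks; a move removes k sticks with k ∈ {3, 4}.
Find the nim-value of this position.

7

Stack A is a plain Nim stack of size 2, so its Grundy value is 2.
Stack B is a plain Nim stack of size 4, so its Grundy value is 4.
For stack C, compute g(0), g(1), … with moves {3, 4}:
k:     0  1  2  3  4  5
g(k):  0  0  0  1  1  1
So g(5) = 1.
By the Sprague-Grundy theorem, the Grundy value of a sum of independent games is the XOR of the component values.
Combined value = 2 ⊕ 4 ⊕ 1 = 7.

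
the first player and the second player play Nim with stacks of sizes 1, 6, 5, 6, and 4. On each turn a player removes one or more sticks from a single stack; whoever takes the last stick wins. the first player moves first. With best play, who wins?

Compute the nim-sum pairwise:
1 XOR 6 = 7
7 XOR 5 = 2
2 XOR 6 = 4
4 XOR 4 = 0
The nim-sum is 0, so this is a P-position: the player to move is in a losing position under optimal play; the first player is about to move from it and so loses — the second player wins.

the second player wins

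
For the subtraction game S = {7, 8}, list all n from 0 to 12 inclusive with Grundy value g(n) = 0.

0, 1, 2, 3, 4, 5, 6

Build the Grundy sequence with g(k) = mex{g(k−s) : s ∈ {7, 8}, s ≤ k}:
g(0) = mex{} = 0
g(1) = mex{} = 0
g(2) = mex{} = 0
g(3) = mex{} = 0
g(4) = mex{} = 0
g(5) = mex{} = 0
g(6) = mex{} = 0
g(7) = mex{0} = 1
g(8) = mex{0} = 1
g(9) = mex{0} = 1
g(10) = mex{0} = 1
g(11) = mex{0} = 1
g(12) = mex{0} = 1
The P-positions (g = 0) in 0..12 are 0, 1, 2, 3, 4, 5, 6.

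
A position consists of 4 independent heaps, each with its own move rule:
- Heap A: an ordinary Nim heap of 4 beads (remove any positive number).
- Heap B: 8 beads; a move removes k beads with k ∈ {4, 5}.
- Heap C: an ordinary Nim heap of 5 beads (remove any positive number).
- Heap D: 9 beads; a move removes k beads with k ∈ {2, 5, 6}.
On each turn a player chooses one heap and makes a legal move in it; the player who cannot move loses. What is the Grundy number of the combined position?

Heap A is a plain Nim heap of size 4, so its Grundy value is 4.
Build the Grundy sequence for heap B with g(k) = mex{g(k−s) : s ∈ {4, 5}, s ≤ k}:
g(0) = mex{} = 0
g(1) = mex{} = 0
g(2) = mex{} = 0
g(3) = mex{} = 0
g(4) = mex{0} = 1
g(5) = mex{0} = 1
g(6) = mex{0} = 1
g(7) = mex{0} = 1
g(8) = mex{0,1} = 2
So g(8) = 2.
Heap C is a plain Nim heap of size 5, so its Grundy value is 5.
For heap D, compute g(0), g(1), … with moves {2, 5, 6}:
k:     0  1  2  3  4  5  6  7  8  9
g(k):  0  0  1  1  0  2  1  3  0  2
So g(9) = 2.
The value of a disjunctive sum is the nim-sum of the parts.
Combined value = 4 XOR 2 XOR 5 XOR 2 = 1.

1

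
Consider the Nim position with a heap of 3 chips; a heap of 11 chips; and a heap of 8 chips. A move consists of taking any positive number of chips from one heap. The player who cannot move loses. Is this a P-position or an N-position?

P-position

Compute the nim-sum pairwise:
3 XOR 11 = 8
8 XOR 8 = 0
The nim-sum is 0, so this is a P-position: the player to move is in a losing position under optimal play.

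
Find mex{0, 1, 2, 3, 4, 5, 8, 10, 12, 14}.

6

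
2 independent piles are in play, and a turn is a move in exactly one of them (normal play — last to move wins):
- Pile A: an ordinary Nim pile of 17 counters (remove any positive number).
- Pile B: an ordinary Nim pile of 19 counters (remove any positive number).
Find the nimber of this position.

2

Pile A is a plain Nim pile of size 17, so its Grundy value is 17.
Pile B is a plain Nim pile of size 19, so its Grundy value is 19.
The value of a disjunctive sum is the nim-sum of the parts.
Combined value = 17 XOR 19 = 2.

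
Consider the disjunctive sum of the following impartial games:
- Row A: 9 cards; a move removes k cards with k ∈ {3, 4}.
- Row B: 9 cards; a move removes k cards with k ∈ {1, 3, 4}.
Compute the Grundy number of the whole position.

0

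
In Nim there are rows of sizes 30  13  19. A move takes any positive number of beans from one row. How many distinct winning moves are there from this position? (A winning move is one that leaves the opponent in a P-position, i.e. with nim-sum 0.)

Compute the nim-sum pairwise:
30 ⊕ 13 = 19
19 ⊕ 19 = 0
The nim-sum is already 0, so every move leaves a nonzero nim-sum — there are no winning moves.

0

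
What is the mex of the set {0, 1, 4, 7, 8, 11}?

2

The values 0, 1 are all present; 2 is the first non-negative integer missing from the set.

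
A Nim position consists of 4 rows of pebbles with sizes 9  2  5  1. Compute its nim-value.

15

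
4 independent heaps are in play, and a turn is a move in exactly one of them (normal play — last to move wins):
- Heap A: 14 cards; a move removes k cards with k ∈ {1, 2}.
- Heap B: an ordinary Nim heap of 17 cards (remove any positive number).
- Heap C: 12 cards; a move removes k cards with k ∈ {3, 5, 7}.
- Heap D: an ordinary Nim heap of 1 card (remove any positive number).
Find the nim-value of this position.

18

Grundy values for heap A (subtraction set {1, 2}):
g(0) = mex{} = 0
g(1) = mex{0} = 1
g(2) = mex{0,1} = 2
g(3) = mex{1,2} = 0
g(4) = mex{0,2} = 1
g(5) = mex{0,1} = 2
g(6) = mex{1,2} = 0
g(7) = mex{0,2} = 1
g(8) = mex{0,1} = 2
g(9) = mex{1,2} = 0
g(10) = mex{0,2} = 1
g(11) = mex{0,1} = 2
g(12) = mex{1,2} = 0
g(13) = mex{0,2} = 1
g(14) = mex{0,1} = 2
So g(14) = 2.
Heap B is a plain Nim heap of size 17, so its Grundy value is 17.
Build the Grundy sequence for heap C with g(k) = mex{g(k−s) : s ∈ {3, 5, 7}, s ≤ k}:
g(0) = mex{} = 0
g(1) = mex{} = 0
g(2) = mex{} = 0
g(3) = mex{0} = 1
g(4) = mex{0} = 1
g(5) = mex{0} = 1
g(6) = mex{0,1} = 2
g(7) = mex{0,1} = 2
g(8) = mex{0,1} = 2
g(9) = mex{0,1,2} = 3
g(10) = mex{1,2} = 0
g(11) = mex{1,2} = 0
g(12) = mex{1,2,3} = 0
So g(12) = 0.
Heap D is a plain Nim heap of size 1, so its Grundy value is 1.
The value of a disjunctive sum is the nim-sum of the parts.
Combined value = 2 ⊕ 17 ⊕ 0 ⊕ 1 = 18.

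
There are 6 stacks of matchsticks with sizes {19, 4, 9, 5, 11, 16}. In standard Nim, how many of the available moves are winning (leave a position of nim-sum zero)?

0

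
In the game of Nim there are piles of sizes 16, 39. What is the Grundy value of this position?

55

Nim-sum: 16 ^ 39 = 55.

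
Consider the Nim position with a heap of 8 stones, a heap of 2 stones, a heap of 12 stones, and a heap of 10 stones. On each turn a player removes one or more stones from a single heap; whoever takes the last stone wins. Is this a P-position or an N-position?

N-position

Nim-sum: 8 ^ 2 ^ 12 ^ 10 = 12.
The nim-sum is 12 ≠ 0, so this is an N-position: the player to move can win.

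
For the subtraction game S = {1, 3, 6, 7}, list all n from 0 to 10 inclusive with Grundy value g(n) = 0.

0, 2, 4

Build the Grundy sequence with g(k) = mex{g(k−s) : s ∈ {1, 3, 6, 7}, s ≤ k}:
g(0) = mex{} = 0
g(1) = mex{0} = 1
g(2) = mex{1} = 0
g(3) = mex{0} = 1
g(4) = mex{1} = 0
g(5) = mex{0} = 1
g(6) = mex{0,1} = 2
g(7) = mex{0,1,2} = 3
g(8) = mex{0,1,3} = 2
g(9) = mex{0,1,2} = 3
g(10) = mex{0,1,3} = 2
The P-positions (g = 0) in 0..10 are 0, 2, 4.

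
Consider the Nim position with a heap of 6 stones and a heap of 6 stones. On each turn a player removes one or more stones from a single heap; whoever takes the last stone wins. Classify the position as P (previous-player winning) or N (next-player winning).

Compute the nim-sum pairwise:
6 ⊕ 6 = 0
The nim-sum is 0, so this is a P-position: the player to move is in a losing position under optimal play.

P-position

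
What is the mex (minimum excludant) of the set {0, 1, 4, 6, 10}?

The values 0, 1 are all present; 2 is the first non-negative integer missing from the set.

2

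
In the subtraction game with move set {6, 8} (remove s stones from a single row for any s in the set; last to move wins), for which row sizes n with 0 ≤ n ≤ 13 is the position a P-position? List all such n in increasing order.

0, 1, 2, 3, 4, 5

Compute g(0), g(1), … for moves {6, 8}:
g(0) = mex{} = 0
g(1) = mex{} = 0
g(2) = mex{} = 0
g(3) = mex{} = 0
g(4) = mex{} = 0
g(5) = mex{} = 0
g(6) = mex{0} = 1
g(7) = mex{0} = 1
g(8) = mex{0} = 1
g(9) = mex{0} = 1
g(10) = mex{0} = 1
g(11) = mex{0} = 1
g(12) = mex{0,1} = 2
g(13) = mex{0,1} = 2
The P-positions (g = 0) in 0..13 are 0, 1, 2, 3, 4, 5.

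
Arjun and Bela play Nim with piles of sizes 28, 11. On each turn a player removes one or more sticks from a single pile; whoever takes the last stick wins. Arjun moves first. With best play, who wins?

Arjun wins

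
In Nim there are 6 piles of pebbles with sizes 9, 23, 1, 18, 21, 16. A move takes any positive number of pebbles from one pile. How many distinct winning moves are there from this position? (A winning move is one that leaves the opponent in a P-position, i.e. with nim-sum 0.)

1

In binary:
  01001  (9)
  10111  (23)
  00001  (1)
  10010  (18)
  10101  (21)
  10000  (16)
  -----
  01000  (8)
The overall nim-sum is X = 8. A pile of size p has a winning move iff p XOR X < p (reduce it to p XOR X).
  9: 9 XOR 8 = 1 < 9 — winning move (to 1).
  23: 23 XOR 8 = 31 ≥ 23 — no move.
  1: 1 XOR 8 = 9 ≥ 1 — no move.
  18: 18 XOR 8 = 26 ≥ 18 — no move.
  21: 21 XOR 8 = 29 ≥ 21 — no move.
  16: 16 XOR 8 = 24 ≥ 16 — no move.
That gives 1 winning move.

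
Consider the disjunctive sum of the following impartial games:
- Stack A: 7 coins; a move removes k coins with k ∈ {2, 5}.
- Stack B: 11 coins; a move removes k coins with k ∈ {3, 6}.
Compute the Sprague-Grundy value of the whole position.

0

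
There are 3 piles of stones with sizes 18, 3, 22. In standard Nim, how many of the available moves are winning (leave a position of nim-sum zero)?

1

Compute the nim-sum pairwise:
18 ⊕ 3 = 17
17 ⊕ 22 = 7
The overall nim-sum is X = 7. A pile of size p has a winning move iff p XOR X < p (reduce it to p XOR X).
  18: 18 XOR 7 = 21 ≥ 18 — no move.
  3: 3 XOR 7 = 4 ≥ 3 — no move.
  22: 22 XOR 7 = 17 < 22 — winning move (to 17).
That gives 1 winning move.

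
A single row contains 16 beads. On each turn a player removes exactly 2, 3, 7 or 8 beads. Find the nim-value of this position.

0

Grundy values for subtraction set {2, 3, 7, 8}:
k:     0  1  2  3  4  5  6  7  8  9 10 11 12 13 14 15 16
g(k):  0  0  1  1  2  0  0  1  1  2  0  0  1  1  2  0  0
So g(16) = 0.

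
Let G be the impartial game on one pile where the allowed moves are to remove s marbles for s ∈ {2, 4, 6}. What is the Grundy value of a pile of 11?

1

Grundy values for subtraction set {2, 4, 6}:
k:     0  1  2  3  4  5  6  7  8  9 10 11
g(k):  0  0  1  1  2  2  3  3  0  0  1  1
So g(11) = 1.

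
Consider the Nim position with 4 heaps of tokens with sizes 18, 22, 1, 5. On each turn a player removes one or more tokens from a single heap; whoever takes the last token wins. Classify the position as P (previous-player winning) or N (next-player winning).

Nim-sum: 18 ^ 22 ^ 1 ^ 5 = 0.
The nim-sum is 0, so this is a P-position: the player to move is in a losing position under optimal play.

P-position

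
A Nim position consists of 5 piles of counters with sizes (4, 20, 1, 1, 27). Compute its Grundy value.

Write each in binary and XOR column by column:
  00100  (4)
  10100  (20)
  00001  (1)
  00001  (1)
  11011  (27)
  -----
  01011  (11)

11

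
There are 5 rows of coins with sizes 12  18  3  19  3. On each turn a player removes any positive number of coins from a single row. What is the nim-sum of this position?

13

Compute the nim-sum pairwise:
12 XOR 18 = 30
30 XOR 3 = 29
29 XOR 19 = 14
14 XOR 3 = 13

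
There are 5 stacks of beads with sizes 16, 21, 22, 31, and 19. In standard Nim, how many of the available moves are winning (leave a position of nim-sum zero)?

5

In binary:
  10000  (16)
  10101  (21)
  10110  (22)
  11111  (31)
  10011  (19)
  -----
  11111  (31)
The overall nim-sum is X = 31. A stack of size p has a winning move iff p XOR X < p (reduce it to p XOR X).
  16: 16 XOR 31 = 15 < 16 — winning move (to 15).
  21: 21 XOR 31 = 10 < 21 — winning move (to 10).
  22: 22 XOR 31 = 9 < 22 — winning move (to 9).
  31: 31 XOR 31 = 0 < 31 — winning move (to 0).
  19: 19 XOR 31 = 12 < 19 — winning move (to 12).
That gives 5 winning moves.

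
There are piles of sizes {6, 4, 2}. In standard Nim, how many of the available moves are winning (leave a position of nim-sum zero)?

0

In binary:
  110  (6)
  100  (4)
  010  (2)
  ---
  000  (0)
The nim-sum is already 0, so every move leaves a nonzero nim-sum — there are no winning moves.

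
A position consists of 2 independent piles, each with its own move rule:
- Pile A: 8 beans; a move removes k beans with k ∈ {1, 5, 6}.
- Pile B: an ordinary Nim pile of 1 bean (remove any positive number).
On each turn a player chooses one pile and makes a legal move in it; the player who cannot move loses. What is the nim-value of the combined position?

3

Grundy values for pile A (subtraction set {1, 5, 6}):
k:     0  1  2  3  4  5  6  7  8
g(k):  0  1  0  1  0  1  2  3  2
So g(8) = 2.
Pile B is a plain Nim pile of size 1, so its Grundy value is 1.
By the Sprague-Grundy theorem, the Grundy value of a sum of independent games is the XOR of the component values.
Combined value = 2 ⊕ 1 = 3.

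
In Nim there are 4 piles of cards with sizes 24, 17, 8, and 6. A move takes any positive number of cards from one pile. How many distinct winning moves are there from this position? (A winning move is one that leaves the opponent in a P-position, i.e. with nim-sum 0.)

1

Bitwise XOR of the heap sizes:
  11000  (24)
  10001  (17)
  01000  (8)
  00110  (6)
  -----
  00111  (7)
The overall nim-sum is X = 7. A pile of size p has a winning move iff p XOR X < p (reduce it to p XOR X).
  24: 24 XOR 7 = 31 ≥ 24 — no move.
  17: 17 XOR 7 = 22 ≥ 17 — no move.
  8: 8 XOR 7 = 15 ≥ 8 — no move.
  6: 6 XOR 7 = 1 < 6 — winning move (to 1).
That gives 1 winning move.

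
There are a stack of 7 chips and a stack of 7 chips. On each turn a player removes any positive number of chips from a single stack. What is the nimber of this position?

Write each in binary and XOR column by column:
  111  (7)
  111  (7)
  ---
  000  (0)

0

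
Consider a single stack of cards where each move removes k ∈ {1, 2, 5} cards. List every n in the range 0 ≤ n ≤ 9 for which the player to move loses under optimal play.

0, 3, 6, 9

Build the Grundy sequence with g(k) = mex{g(k−s) : s ∈ {1, 2, 5}, s ≤ k}:
k:     0  1  2  3  4  5  6  7  8  9
g(k):  0  1  2  0  1  2  0  1  2  0
The P-positions (g = 0) in 0..9 are 0, 3, 6, 9.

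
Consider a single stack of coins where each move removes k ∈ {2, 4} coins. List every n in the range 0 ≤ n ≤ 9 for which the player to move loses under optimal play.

0, 1, 6, 7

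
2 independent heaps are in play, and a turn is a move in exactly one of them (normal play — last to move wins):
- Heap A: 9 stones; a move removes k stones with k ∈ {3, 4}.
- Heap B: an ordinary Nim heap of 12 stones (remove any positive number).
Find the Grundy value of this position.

12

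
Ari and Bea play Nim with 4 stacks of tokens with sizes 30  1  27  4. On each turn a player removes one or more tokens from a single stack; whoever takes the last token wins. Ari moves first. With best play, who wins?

Bitwise XOR of the heap sizes:
  11110  (30)
  00001  (1)
  11011  (27)
  00100  (4)
  -----
  00000  (0)
The nim-sum is 0, so this is a P-position: the player to move is in a losing position under optimal play; Ari is about to move from it and so loses — Bea wins.

Bea wins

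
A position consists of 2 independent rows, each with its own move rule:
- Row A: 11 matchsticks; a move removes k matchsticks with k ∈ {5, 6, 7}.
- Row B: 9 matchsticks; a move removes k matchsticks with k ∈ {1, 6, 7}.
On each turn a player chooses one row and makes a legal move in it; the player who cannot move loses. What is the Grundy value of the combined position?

1

For row A, compute g(0), g(1), … with moves {5, 6, 7}:
g(0) = mex{} = 0
g(1) = mex{} = 0
g(2) = mex{} = 0
g(3) = mex{} = 0
g(4) = mex{} = 0
g(5) = mex{0} = 1
g(6) = mex{0} = 1
g(7) = mex{0} = 1
g(8) = mex{0} = 1
g(9) = mex{0} = 1
g(10) = mex{0,1} = 2
g(11) = mex{0,1} = 2
So g(11) = 2.
Grundy values for row B (subtraction set {1, 6, 7}):
g(0) = mex{} = 0
g(1) = mex{0} = 1
g(2) = mex{1} = 0
g(3) = mex{0} = 1
g(4) = mex{1} = 0
g(5) = mex{0} = 1
g(6) = mex{0,1} = 2
g(7) = mex{0,1,2} = 3
g(8) = mex{0,1,3} = 2
g(9) = mex{0,1,2} = 3
So g(9) = 3.
By the Sprague-Grundy theorem, the Grundy value of a sum of independent games is the XOR of the component values.
Combined value = 2 XOR 3 = 1.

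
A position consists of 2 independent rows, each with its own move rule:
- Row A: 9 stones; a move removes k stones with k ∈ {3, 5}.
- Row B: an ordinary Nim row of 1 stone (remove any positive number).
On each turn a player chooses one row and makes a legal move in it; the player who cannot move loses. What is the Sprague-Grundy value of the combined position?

For row A, compute g(0), g(1), … with moves {3, 5}:
g(0) = mex{} = 0
g(1) = mex{} = 0
g(2) = mex{} = 0
g(3) = mex{0} = 1
g(4) = mex{0} = 1
g(5) = mex{0} = 1
g(6) = mex{0,1} = 2
g(7) = mex{0,1} = 2
g(8) = mex{1} = 0
g(9) = mex{1,2} = 0
So g(9) = 0.
Row B is a plain Nim row of size 1, so its Grundy value is 1.
By the Sprague-Grundy theorem, the Grundy value of a sum of independent games is the XOR of the component values.
Combined value = 0 ⊕ 1 = 1.

1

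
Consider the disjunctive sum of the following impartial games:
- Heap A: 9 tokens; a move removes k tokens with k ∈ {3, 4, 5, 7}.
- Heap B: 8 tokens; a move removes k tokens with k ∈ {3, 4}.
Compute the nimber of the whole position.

3

For heap A, compute g(0), g(1), … with moves {3, 4, 5, 7}:
k:     0  1  2  3  4  5  6  7  8  9
g(k):  0  0  0  1  1  1  2  2  2  3
So g(9) = 3.
For heap B, compute g(0), g(1), … with moves {3, 4}:
g(0) = mex{} = 0
g(1) = mex{} = 0
g(2) = mex{} = 0
g(3) = mex{0} = 1
g(4) = mex{0} = 1
g(5) = mex{0} = 1
g(6) = mex{0,1} = 2
g(7) = mex{1} = 0
g(8) = mex{1} = 0
So g(8) = 0.
By the Sprague-Grundy theorem, the Grundy value of a sum of independent games is the XOR of the component values.
Combined value = 3 XOR 0 = 3.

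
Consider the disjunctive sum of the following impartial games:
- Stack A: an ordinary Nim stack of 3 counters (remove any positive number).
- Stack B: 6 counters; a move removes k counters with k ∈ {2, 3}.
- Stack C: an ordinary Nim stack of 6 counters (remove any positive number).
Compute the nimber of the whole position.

Stack A is a plain Nim stack of size 3, so its Grundy value is 3.
For stack B, compute g(0), g(1), … with moves {2, 3}:
g(0) = mex{} = 0
g(1) = mex{} = 0
g(2) = mex{0} = 1
g(3) = mex{0} = 1
g(4) = mex{0,1} = 2
g(5) = mex{1} = 0
g(6) = mex{1,2} = 0
So g(6) = 0.
Stack C is a plain Nim stack of size 6, so its Grundy value is 6.
By the Sprague-Grundy theorem, the Grundy value of a sum of independent games is the XOR of the component values.
Combined value = 3 XOR 0 XOR 6 = 5.

5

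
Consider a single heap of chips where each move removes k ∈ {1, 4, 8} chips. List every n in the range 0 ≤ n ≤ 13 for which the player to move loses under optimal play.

0, 2, 5, 7, 12

Compute g(0), g(1), … for moves {1, 4, 8}:
k:     0  1  2  3  4  5  6  7  8  9 10 11 12 13
g(k):  0  1  0  1  2  0  1  0  1  2  3  2  0  1
The P-positions (g = 0) in 0..13 are 0, 2, 5, 7, 12.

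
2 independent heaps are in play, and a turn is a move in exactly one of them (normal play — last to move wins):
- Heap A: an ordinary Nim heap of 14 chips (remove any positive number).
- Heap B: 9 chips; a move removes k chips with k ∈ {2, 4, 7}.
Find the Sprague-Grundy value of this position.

14

Heap A is a plain Nim heap of size 14, so its Grundy value is 14.
Build the Grundy sequence for heap B with g(k) = mex{g(k−s) : s ∈ {2, 4, 7}, s ≤ k}:
g(0) = mex{} = 0
g(1) = mex{} = 0
g(2) = mex{0} = 1
g(3) = mex{0} = 1
g(4) = mex{0,1} = 2
g(5) = mex{0,1} = 2
g(6) = mex{1,2} = 0
g(7) = mex{0,1,2} = 3
g(8) = mex{0,2} = 1
g(9) = mex{1,2,3} = 0
So g(9) = 0.
By the Sprague-Grundy theorem, the Grundy value of a sum of independent games is the XOR of the component values.
Combined value = 14 ⊕ 0 = 14.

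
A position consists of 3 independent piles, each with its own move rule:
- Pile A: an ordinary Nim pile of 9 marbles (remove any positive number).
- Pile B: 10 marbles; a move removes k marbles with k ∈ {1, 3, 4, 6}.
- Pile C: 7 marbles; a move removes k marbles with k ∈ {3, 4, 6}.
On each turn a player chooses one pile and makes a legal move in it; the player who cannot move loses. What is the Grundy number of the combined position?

Pile A is a plain Nim pile of size 9, so its Grundy value is 9.
Grundy values for pile B (subtraction set {1, 3, 4, 6}):
g(0) = mex{} = 0
g(1) = mex{0} = 1
g(2) = mex{1} = 0
g(3) = mex{0} = 1
g(4) = mex{0,1} = 2
g(5) = mex{0,1,2} = 3
g(6) = mex{0,1,3} = 2
g(7) = mex{1,2} = 0
g(8) = mex{0,2,3} = 1
g(9) = mex{1,2,3} = 0
g(10) = mex{0,2} = 1
So g(10) = 1.
Build the Grundy sequence for pile C with g(k) = mex{g(k−s) : s ∈ {3, 4, 6}, s ≤ k}:
g(0) = mex{} = 0
g(1) = mex{} = 0
g(2) = mex{} = 0
g(3) = mex{0} = 1
g(4) = mex{0} = 1
g(5) = mex{0} = 1
g(6) = mex{0,1} = 2
g(7) = mex{0,1} = 2
So g(7) = 2.
By the Sprague-Grundy theorem, the Grundy value of a sum of independent games is the XOR of the component values.
Combined value = 9 ⊕ 1 ⊕ 2 = 10.

10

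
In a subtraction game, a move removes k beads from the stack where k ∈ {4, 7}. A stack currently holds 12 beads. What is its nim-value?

0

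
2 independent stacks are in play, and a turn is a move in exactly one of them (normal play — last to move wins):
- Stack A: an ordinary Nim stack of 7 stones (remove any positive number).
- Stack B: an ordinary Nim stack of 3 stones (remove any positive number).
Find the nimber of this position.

4

Stack A is a plain Nim stack of size 7, so its Grundy value is 7.
Stack B is a plain Nim stack of size 3, so its Grundy value is 3.
By the Sprague-Grundy theorem, the Grundy value of a sum of independent games is the XOR of the component values.
Combined value = 7 XOR 3 = 4.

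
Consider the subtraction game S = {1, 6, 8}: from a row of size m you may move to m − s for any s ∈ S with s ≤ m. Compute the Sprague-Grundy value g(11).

Build the Grundy sequence with g(k) = mex{g(k−s) : s ∈ {1, 6, 8}, s ≤ k}:
g(0) = mex{} = 0
g(1) = mex{0} = 1
g(2) = mex{1} = 0
g(3) = mex{0} = 1
g(4) = mex{1} = 0
g(5) = mex{0} = 1
g(6) = mex{0,1} = 2
g(7) = mex{1,2} = 0
g(8) = mex{0} = 1
g(9) = mex{1} = 0
g(10) = mex{0} = 1
g(11) = mex{1} = 0
So g(11) = 0.

0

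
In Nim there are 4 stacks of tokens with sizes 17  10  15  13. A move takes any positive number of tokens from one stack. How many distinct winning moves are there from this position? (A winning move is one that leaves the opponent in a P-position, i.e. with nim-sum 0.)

Compute the nim-sum pairwise:
17 ^ 10 = 27
27 ^ 15 = 20
20 ^ 13 = 25
The overall nim-sum is X = 25. A stack of size p has a winning move iff p XOR X < p (reduce it to p XOR X).
  17: 17 XOR 25 = 8 < 17 — winning move (to 8).
  10: 10 XOR 25 = 19 ≥ 10 — no move.
  15: 15 XOR 25 = 22 ≥ 15 — no move.
  13: 13 XOR 25 = 20 ≥ 13 — no move.
That gives 1 winning move.

1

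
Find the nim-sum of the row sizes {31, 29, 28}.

30

Compute the nim-sum pairwise:
31 ^ 29 = 2
2 ^ 28 = 30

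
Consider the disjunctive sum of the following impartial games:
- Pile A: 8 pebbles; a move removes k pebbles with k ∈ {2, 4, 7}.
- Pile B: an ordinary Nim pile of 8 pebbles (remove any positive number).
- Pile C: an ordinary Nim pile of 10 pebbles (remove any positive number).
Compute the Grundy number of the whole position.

3

Grundy values for pile A (subtraction set {2, 4, 7}):
k:     0  1  2  3  4  5  6  7  8
g(k):  0  0  1  1  2  2  0  3  1
So g(8) = 1.
Pile B is a plain Nim pile of size 8, so its Grundy value is 8.
Pile C is a plain Nim pile of size 10, so its Grundy value is 10.
The value of a disjunctive sum is the nim-sum of the parts.
Combined value = 1 XOR 8 XOR 10 = 3.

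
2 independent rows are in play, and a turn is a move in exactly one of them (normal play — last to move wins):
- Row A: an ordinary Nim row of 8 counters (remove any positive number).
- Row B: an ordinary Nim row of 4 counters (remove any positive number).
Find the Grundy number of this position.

Row A is a plain Nim row of size 8, so its Grundy value is 8.
Row B is a plain Nim row of size 4, so its Grundy value is 4.
The value of a disjunctive sum is the nim-sum of the parts.
Combined value = 8 ⊕ 4 = 12.

12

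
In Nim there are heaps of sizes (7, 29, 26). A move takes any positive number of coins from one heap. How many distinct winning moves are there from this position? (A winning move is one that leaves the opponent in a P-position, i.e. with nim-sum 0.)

Compute the nim-sum pairwise:
7 ^ 29 = 26
26 ^ 26 = 0
The nim-sum is already 0, so every move leaves a nonzero nim-sum — there are no winning moves.

0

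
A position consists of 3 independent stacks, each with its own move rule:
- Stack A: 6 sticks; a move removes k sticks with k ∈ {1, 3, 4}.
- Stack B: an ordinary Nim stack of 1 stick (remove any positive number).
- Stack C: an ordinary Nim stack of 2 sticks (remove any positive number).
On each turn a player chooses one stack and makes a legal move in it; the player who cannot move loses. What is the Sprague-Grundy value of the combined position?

1

Grundy values for stack A (subtraction set {1, 3, 4}):
g(0) = mex{} = 0
g(1) = mex{0} = 1
g(2) = mex{1} = 0
g(3) = mex{0} = 1
g(4) = mex{0,1} = 2
g(5) = mex{0,1,2} = 3
g(6) = mex{0,1,3} = 2
So g(6) = 2.
Stack B is a plain Nim stack of size 1, so its Grundy value is 1.
Stack C is a plain Nim stack of size 2, so its Grundy value is 2.
The value of a disjunctive sum is the nim-sum of the parts.
Combined value = 2 XOR 1 XOR 2 = 1.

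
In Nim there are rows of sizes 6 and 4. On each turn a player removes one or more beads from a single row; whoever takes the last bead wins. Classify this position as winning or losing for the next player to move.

Winning position

Write each in binary and XOR column by column:
  110  (6)
  100  (4)
  ---
  010  (2)
The nim-sum is 2 ≠ 0, so this is an N-position: the player to move can win.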